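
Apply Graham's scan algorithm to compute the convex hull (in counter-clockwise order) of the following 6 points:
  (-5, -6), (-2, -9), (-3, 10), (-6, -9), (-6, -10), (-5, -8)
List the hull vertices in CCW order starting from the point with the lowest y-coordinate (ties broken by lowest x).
Hull (CCW) = [(-6, -10), (-2, -9), (-3, 10), (-6, -9)]

Graham scan procedure:
  1. Find the pivot p₀ = point with lowest y (tie → lowest x): (-6, -10).
  2. Sort the remaining points by polar angle around p₀.
  3. Walk through sorted points, maintaining a stack; pop the top while the last three entries make a non-left turn (cross product ≤ 0).
  4. Final stack is the convex hull in CCW order: (-6, -10), (-2, -9), (-3, 10), (-6, -9).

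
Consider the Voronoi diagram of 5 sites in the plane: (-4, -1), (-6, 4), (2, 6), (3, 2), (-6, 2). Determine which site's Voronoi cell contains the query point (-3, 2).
Nearest site = (-6, 2)

The Voronoi cell of site s contains exactly those query points closer to s than to any other site. Compute squared distances from q = (-3, 2) to each site:
  (-6 − -3)² + (2 − 2)² = 9
  (-4 − -3)² + (-1 − 2)² = 10
  (-6 − -3)² + (4 − 2)² = 13
  (3 − -3)² + (2 − 2)² = 36
  (2 − -3)² + (6 − 2)² = 41
Minimum is attained by (-6, 2), so q lies in its Voronoi cell.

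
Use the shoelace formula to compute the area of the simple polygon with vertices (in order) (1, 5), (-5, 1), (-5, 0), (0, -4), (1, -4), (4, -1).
Area = 91/2

Shoelace formula: Area = (1/2) |Σ_i (x_i · y_{i+1} − x_{i+1} · y_i)| (indices mod n). Compute each cross term:
  (1)(1) − (-5)(5) = 26
  (-5)(0) − (-5)(1) = 5
  (-5)(-4) − (0)(0) = 20
  (0)(-4) − (1)(-4) = 4
  (1)(-1) − (4)(-4) = 15
  (4)(5) − (1)(-1) = 21
Sum = 91, so (signed) Area = 91/2 = 91/2, |Area| = 91/2.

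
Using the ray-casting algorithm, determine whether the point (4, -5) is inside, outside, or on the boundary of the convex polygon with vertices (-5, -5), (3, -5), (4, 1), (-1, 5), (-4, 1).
The point (4, -5) lies strictly outside the polygon

Cast a horizontal ray to the right from the query point and count how many polygon edges it crosses (each edge strictly once or zero times, handled with the usual half-open convention). 
Parity of crossings → even ⇒ outside.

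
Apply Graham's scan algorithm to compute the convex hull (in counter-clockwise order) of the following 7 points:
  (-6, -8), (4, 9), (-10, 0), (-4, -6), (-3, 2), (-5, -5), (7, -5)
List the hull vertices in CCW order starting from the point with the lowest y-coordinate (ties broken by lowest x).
Hull (CCW) = [(-6, -8), (7, -5), (4, 9), (-10, 0)]

Graham scan procedure:
  1. Find the pivot p₀ = point with lowest y (tie → lowest x): (-6, -8).
  2. Sort the remaining points by polar angle around p₀.
  3. Walk through sorted points, maintaining a stack; pop the top while the last three entries make a non-left turn (cross product ≤ 0).
  4. Final stack is the convex hull in CCW order: (-6, -8), (7, -5), (4, 9), (-10, 0).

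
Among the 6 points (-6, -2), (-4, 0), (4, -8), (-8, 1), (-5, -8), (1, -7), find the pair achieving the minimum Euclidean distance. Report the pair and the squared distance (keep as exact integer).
Pair = ((-6, -2), (-4, 0)); squared distance = 8

Compute all C(6, 2) = 15 pairwise squared distances (x_i − x_j)² + (y_i − y_j)². The minimum is 8, attained by the pair ((-6, -2), (-4, 0)).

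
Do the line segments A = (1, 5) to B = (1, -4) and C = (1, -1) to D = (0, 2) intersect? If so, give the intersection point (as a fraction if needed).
Yes; intersection at (1, -1) (t = 2/3 on AB, s = 0 on CD)

Parametrize AB as A + t(B − A) = (1 + 0 t, 5 + -9 t) and CD as C + s(D − C) = (1 + -1 s, -1 + 3 s). Solve the linear system for (t, s). Determinant = 9 ≠ 0, so a unique intersection of the containing lines exists. Solution: t = 2/3, s = 0 — both in [0, 1], so the segments cross. Intersection point: (1, -1).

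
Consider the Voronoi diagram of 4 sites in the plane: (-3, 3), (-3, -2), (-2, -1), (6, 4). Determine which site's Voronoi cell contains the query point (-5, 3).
Nearest site = (-3, 3)

The Voronoi cell of site s contains exactly those query points closer to s than to any other site. Compute squared distances from q = (-5, 3) to each site:
  (-3 − -5)² + (3 − 3)² = 4
  (-2 − -5)² + (-1 − 3)² = 25
  (-3 − -5)² + (-2 − 3)² = 29
  (6 − -5)² + (4 − 3)² = 122
Minimum is attained by (-3, 3), so q lies in its Voronoi cell.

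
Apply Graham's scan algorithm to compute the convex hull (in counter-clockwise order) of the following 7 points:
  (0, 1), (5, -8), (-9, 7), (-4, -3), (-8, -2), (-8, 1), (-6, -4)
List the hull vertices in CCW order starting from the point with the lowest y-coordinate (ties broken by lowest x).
Hull (CCW) = [(5, -8), (0, 1), (-9, 7), (-8, -2), (-6, -4)]

Graham scan procedure:
  1. Find the pivot p₀ = point with lowest y (tie → lowest x): (5, -8).
  2. Sort the remaining points by polar angle around p₀.
  3. Walk through sorted points, maintaining a stack; pop the top while the last three entries make a non-left turn (cross product ≤ 0).
  4. Final stack is the convex hull in CCW order: (5, -8), (0, 1), (-9, 7), (-8, -2), (-6, -4).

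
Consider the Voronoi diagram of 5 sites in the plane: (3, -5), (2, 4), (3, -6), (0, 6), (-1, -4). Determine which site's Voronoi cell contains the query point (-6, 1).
Nearest site = (-1, -4)

The Voronoi cell of site s contains exactly those query points closer to s than to any other site. Compute squared distances from q = (-6, 1) to each site:
  (-1 − -6)² + (-4 − 1)² = 50
  (0 − -6)² + (6 − 1)² = 61
  (2 − -6)² + (4 − 1)² = 73
  (3 − -6)² + (-5 − 1)² = 117
  (3 − -6)² + (-6 − 1)² = 130
Minimum is attained by (-1, -4), so q lies in its Voronoi cell.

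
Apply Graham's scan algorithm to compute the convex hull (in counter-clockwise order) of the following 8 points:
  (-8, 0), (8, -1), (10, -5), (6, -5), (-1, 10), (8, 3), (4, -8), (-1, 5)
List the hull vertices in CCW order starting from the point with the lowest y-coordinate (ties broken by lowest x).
Hull (CCW) = [(4, -8), (10, -5), (8, 3), (-1, 10), (-8, 0)]

Graham scan procedure:
  1. Find the pivot p₀ = point with lowest y (tie → lowest x): (4, -8).
  2. Sort the remaining points by polar angle around p₀.
  3. Walk through sorted points, maintaining a stack; pop the top while the last three entries make a non-left turn (cross product ≤ 0).
  4. Final stack is the convex hull in CCW order: (4, -8), (10, -5), (8, 3), (-1, 10), (-8, 0).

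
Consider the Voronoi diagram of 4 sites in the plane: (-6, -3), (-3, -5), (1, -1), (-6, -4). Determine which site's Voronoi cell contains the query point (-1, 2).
Nearest site = (1, -1)

The Voronoi cell of site s contains exactly those query points closer to s than to any other site. Compute squared distances from q = (-1, 2) to each site:
  (1 − -1)² + (-1 − 2)² = 13
  (-6 − -1)² + (-3 − 2)² = 50
  (-3 − -1)² + (-5 − 2)² = 53
  (-6 − -1)² + (-4 − 2)² = 61
Minimum is attained by (1, -1), so q lies in its Voronoi cell.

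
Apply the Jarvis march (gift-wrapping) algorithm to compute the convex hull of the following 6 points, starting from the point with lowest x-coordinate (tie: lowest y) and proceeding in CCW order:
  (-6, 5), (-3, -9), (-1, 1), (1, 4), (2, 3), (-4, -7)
Hull (CCW) = [(-6, 5), (-4, -7), (-3, -9), (2, 3), (1, 4)]

Jarvis march: at each step, from the current hull vertex p, select the next vertex q as the point such that every other point lies strictly to the left of (or on) the directed line p → q. (Equivalently: for every other point r, the cross product (q − p) × (r − p) ≥ 0.)
Starting point (lowest x, tie lowest y): (-6, 5). Wrap until returning to start. Resulting hull: (-6, 5), (-4, -7), (-3, -9), (2, 3), (1, 4).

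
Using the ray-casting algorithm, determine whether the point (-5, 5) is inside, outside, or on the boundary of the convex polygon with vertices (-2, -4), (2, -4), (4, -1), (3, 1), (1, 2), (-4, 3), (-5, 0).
The point (-5, 5) lies strictly outside the polygon

Cast a horizontal ray to the right from the query point and count how many polygon edges it crosses (each edge strictly once or zero times, handled with the usual half-open convention). 
Parity of crossings → even ⇒ outside.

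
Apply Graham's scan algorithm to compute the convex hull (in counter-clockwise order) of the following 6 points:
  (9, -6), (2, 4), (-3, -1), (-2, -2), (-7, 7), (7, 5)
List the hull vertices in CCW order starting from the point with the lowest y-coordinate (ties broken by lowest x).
Hull (CCW) = [(9, -6), (7, 5), (-7, 7), (-3, -1), (-2, -2)]

Graham scan procedure:
  1. Find the pivot p₀ = point with lowest y (tie → lowest x): (9, -6).
  2. Sort the remaining points by polar angle around p₀.
  3. Walk through sorted points, maintaining a stack; pop the top while the last three entries make a non-left turn (cross product ≤ 0).
  4. Final stack is the convex hull in CCW order: (9, -6), (7, 5), (-7, 7), (-3, -1), (-2, -2).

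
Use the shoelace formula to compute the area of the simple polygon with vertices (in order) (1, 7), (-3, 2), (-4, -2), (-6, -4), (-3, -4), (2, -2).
Area = 83/2

Shoelace formula: Area = (1/2) |Σ_i (x_i · y_{i+1} − x_{i+1} · y_i)| (indices mod n). Compute each cross term:
  (1)(2) − (-3)(7) = 23
  (-3)(-2) − (-4)(2) = 14
  (-4)(-4) − (-6)(-2) = 4
  (-6)(-4) − (-3)(-4) = 12
  (-3)(-2) − (2)(-4) = 14
  (2)(7) − (1)(-2) = 16
Sum = 83, so (signed) Area = 83/2 = 83/2, |Area| = 83/2.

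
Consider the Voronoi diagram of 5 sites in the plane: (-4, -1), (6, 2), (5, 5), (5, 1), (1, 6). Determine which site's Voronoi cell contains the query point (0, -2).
Nearest site = (-4, -1)

The Voronoi cell of site s contains exactly those query points closer to s than to any other site. Compute squared distances from q = (0, -2) to each site:
  (-4 − 0)² + (-1 − -2)² = 17
  (5 − 0)² + (1 − -2)² = 34
  (6 − 0)² + (2 − -2)² = 52
  (1 − 0)² + (6 − -2)² = 65
  (5 − 0)² + (5 − -2)² = 74
Minimum is attained by (-4, -1), so q lies in its Voronoi cell.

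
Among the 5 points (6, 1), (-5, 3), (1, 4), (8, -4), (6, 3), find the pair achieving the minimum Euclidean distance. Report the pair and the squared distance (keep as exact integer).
Pair = ((6, 1), (6, 3)); squared distance = 4

Compute all C(5, 2) = 10 pairwise squared distances (x_i − x_j)² + (y_i − y_j)². The minimum is 4, attained by the pair ((6, 1), (6, 3)).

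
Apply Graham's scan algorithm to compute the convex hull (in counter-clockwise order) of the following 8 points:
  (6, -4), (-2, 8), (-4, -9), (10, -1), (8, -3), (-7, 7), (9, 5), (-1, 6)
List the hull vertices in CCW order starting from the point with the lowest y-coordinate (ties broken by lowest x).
Hull (CCW) = [(-4, -9), (8, -3), (10, -1), (9, 5), (-2, 8), (-7, 7)]

Graham scan procedure:
  1. Find the pivot p₀ = point with lowest y (tie → lowest x): (-4, -9).
  2. Sort the remaining points by polar angle around p₀.
  3. Walk through sorted points, maintaining a stack; pop the top while the last three entries make a non-left turn (cross product ≤ 0).
  4. Final stack is the convex hull in CCW order: (-4, -9), (8, -3), (10, -1), (9, 5), (-2, 8), (-7, 7).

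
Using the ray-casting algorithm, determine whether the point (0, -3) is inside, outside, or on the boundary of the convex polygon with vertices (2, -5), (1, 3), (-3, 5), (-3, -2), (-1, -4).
The point (0, -3) lies strictly inside the polygon

Cast a horizontal ray to the right from the query point and count how many polygon edges it crosses (each edge strictly once or zero times, handled with the usual half-open convention). 
Parity of crossings → odd ⇒ inside.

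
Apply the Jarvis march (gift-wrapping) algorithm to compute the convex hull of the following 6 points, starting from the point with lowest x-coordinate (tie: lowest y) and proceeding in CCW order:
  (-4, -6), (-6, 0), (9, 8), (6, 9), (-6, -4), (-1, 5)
Hull (CCW) = [(-6, -4), (-4, -6), (9, 8), (6, 9), (-1, 5), (-6, 0)]

Jarvis march: at each step, from the current hull vertex p, select the next vertex q as the point such that every other point lies strictly to the left of (or on) the directed line p → q. (Equivalently: for every other point r, the cross product (q − p) × (r − p) ≥ 0.)
Starting point (lowest x, tie lowest y): (-6, -4). Wrap until returning to start. Resulting hull: (-6, -4), (-4, -6), (9, 8), (6, 9), (-1, 5), (-6, 0).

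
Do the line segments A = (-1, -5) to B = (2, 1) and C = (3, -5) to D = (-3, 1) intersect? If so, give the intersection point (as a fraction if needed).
Yes; intersection at (1/3, -7/3) (t = 4/9 on AB, s = 4/9 on CD)

Parametrize AB as A + t(B − A) = (-1 + 3 t, -5 + 6 t) and CD as C + s(D − C) = (3 + -6 s, -5 + 6 s). Solve the linear system for (t, s). Determinant = -54 ≠ 0, so a unique intersection of the containing lines exists. Solution: t = 4/9, s = 4/9 — both in [0, 1], so the segments cross. Intersection point: (1/3, -7/3).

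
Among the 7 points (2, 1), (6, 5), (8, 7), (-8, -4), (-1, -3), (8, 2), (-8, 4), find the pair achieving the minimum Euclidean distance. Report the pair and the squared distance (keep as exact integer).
Pair = ((6, 5), (8, 7)); squared distance = 8

Compute all C(7, 2) = 21 pairwise squared distances (x_i − x_j)² + (y_i − y_j)². The minimum is 8, attained by the pair ((6, 5), (8, 7)).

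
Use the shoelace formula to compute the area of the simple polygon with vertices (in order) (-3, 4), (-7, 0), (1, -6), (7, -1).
Area = 68

Shoelace formula: Area = (1/2) |Σ_i (x_i · y_{i+1} − x_{i+1} · y_i)| (indices mod n). Compute each cross term:
  (-3)(0) − (-7)(4) = 28
  (-7)(-6) − (1)(0) = 42
  (1)(-1) − (7)(-6) = 41
  (7)(4) − (-3)(-1) = 25
Sum = 136, so (signed) Area = 136/2 = 68, |Area| = 68.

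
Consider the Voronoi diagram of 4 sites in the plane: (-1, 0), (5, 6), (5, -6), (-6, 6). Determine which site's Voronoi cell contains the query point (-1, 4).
Nearest site = (-1, 0)

The Voronoi cell of site s contains exactly those query points closer to s than to any other site. Compute squared distances from q = (-1, 4) to each site:
  (-1 − -1)² + (0 − 4)² = 16
  (-6 − -1)² + (6 − 4)² = 29
  (5 − -1)² + (6 − 4)² = 40
  (5 − -1)² + (-6 − 4)² = 136
Minimum is attained by (-1, 0), so q lies in its Voronoi cell.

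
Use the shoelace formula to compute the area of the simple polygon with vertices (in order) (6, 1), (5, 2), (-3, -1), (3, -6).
Area = 34

Shoelace formula: Area = (1/2) |Σ_i (x_i · y_{i+1} − x_{i+1} · y_i)| (indices mod n). Compute each cross term:
  (6)(2) − (5)(1) = 7
  (5)(-1) − (-3)(2) = 1
  (-3)(-6) − (3)(-1) = 21
  (3)(1) − (6)(-6) = 39
Sum = 68, so (signed) Area = 68/2 = 34, |Area| = 34.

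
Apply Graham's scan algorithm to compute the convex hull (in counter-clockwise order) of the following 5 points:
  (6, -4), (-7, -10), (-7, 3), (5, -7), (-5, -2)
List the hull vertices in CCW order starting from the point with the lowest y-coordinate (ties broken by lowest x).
Hull (CCW) = [(-7, -10), (5, -7), (6, -4), (-7, 3)]

Graham scan procedure:
  1. Find the pivot p₀ = point with lowest y (tie → lowest x): (-7, -10).
  2. Sort the remaining points by polar angle around p₀.
  3. Walk through sorted points, maintaining a stack; pop the top while the last three entries make a non-left turn (cross product ≤ 0).
  4. Final stack is the convex hull in CCW order: (-7, -10), (5, -7), (6, -4), (-7, 3).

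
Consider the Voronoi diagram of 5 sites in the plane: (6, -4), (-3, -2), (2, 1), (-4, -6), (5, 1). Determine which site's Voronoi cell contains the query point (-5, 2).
Nearest site = (-3, -2)

The Voronoi cell of site s contains exactly those query points closer to s than to any other site. Compute squared distances from q = (-5, 2) to each site:
  (-3 − -5)² + (-2 − 2)² = 20
  (2 − -5)² + (1 − 2)² = 50
  (-4 − -5)² + (-6 − 2)² = 65
  (5 − -5)² + (1 − 2)² = 101
  (6 − -5)² + (-4 − 2)² = 157
Minimum is attained by (-3, -2), so q lies in its Voronoi cell.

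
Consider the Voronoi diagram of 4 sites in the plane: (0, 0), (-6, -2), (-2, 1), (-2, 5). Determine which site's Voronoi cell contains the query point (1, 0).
Nearest site = (0, 0)

The Voronoi cell of site s contains exactly those query points closer to s than to any other site. Compute squared distances from q = (1, 0) to each site:
  (0 − 1)² + (0 − 0)² = 1
  (-2 − 1)² + (1 − 0)² = 10
  (-2 − 1)² + (5 − 0)² = 34
  (-6 − 1)² + (-2 − 0)² = 53
Minimum is attained by (0, 0), so q lies in its Voronoi cell.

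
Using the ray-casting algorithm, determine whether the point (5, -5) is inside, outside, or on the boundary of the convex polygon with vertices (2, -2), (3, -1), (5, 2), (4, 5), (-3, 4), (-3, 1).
The point (5, -5) lies strictly outside the polygon

Cast a horizontal ray to the right from the query point and count how many polygon edges it crosses (each edge strictly once or zero times, handled with the usual half-open convention). 
Parity of crossings → even ⇒ outside.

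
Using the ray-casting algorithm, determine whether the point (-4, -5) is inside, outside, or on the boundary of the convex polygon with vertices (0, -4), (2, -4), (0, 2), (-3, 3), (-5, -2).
The point (-4, -5) lies strictly outside the polygon

Cast a horizontal ray to the right from the query point and count how many polygon edges it crosses (each edge strictly once or zero times, handled with the usual half-open convention). 
Parity of crossings → even ⇒ outside.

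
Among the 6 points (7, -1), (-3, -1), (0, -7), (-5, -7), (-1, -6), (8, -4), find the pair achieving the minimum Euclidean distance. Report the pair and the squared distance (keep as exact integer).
Pair = ((0, -7), (-1, -6)); squared distance = 2

Compute all C(6, 2) = 15 pairwise squared distances (x_i − x_j)² + (y_i − y_j)². The minimum is 2, attained by the pair ((0, -7), (-1, -6)).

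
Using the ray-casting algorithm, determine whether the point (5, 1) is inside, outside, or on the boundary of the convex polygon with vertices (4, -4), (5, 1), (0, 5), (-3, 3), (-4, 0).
The point (5, 1) lies on the polygon boundary

Boundary check: the query satisfies the collinearity and bounding-box conditions for some polygon edge, so it lies exactly on the boundary.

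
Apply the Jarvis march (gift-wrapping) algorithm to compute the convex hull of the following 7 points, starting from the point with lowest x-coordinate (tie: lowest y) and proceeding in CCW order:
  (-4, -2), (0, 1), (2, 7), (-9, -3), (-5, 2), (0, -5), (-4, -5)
Hull (CCW) = [(-9, -3), (-4, -5), (0, -5), (2, 7), (-5, 2)]

Jarvis march: at each step, from the current hull vertex p, select the next vertex q as the point such that every other point lies strictly to the left of (or on) the directed line p → q. (Equivalently: for every other point r, the cross product (q − p) × (r − p) ≥ 0.)
Starting point (lowest x, tie lowest y): (-9, -3). Wrap until returning to start. Resulting hull: (-9, -3), (-4, -5), (0, -5), (2, 7), (-5, 2).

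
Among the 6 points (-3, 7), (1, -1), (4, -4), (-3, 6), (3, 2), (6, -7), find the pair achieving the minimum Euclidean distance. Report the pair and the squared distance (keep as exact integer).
Pair = ((-3, 7), (-3, 6)); squared distance = 1

Compute all C(6, 2) = 15 pairwise squared distances (x_i − x_j)² + (y_i − y_j)². The minimum is 1, attained by the pair ((-3, 7), (-3, 6)).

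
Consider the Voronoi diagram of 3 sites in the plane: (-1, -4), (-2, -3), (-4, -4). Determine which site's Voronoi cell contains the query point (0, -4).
Nearest site = (-1, -4)

The Voronoi cell of site s contains exactly those query points closer to s than to any other site. Compute squared distances from q = (0, -4) to each site:
  (-1 − 0)² + (-4 − -4)² = 1
  (-2 − 0)² + (-3 − -4)² = 5
  (-4 − 0)² + (-4 − -4)² = 16
Minimum is attained by (-1, -4), so q lies in its Voronoi cell.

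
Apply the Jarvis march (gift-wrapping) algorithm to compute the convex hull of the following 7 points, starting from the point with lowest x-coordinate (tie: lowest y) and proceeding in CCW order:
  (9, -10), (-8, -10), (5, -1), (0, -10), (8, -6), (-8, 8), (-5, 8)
Hull (CCW) = [(-8, -10), (9, -10), (8, -6), (5, -1), (-5, 8), (-8, 8)]

Jarvis march: at each step, from the current hull vertex p, select the next vertex q as the point such that every other point lies strictly to the left of (or on) the directed line p → q. (Equivalently: for every other point r, the cross product (q − p) × (r − p) ≥ 0.)
Starting point (lowest x, tie lowest y): (-8, -10). Wrap until returning to start. Resulting hull: (-8, -10), (9, -10), (8, -6), (5, -1), (-5, 8), (-8, 8).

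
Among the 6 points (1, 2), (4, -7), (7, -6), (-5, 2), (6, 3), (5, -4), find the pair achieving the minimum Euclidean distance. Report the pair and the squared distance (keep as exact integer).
Pair = ((7, -6), (5, -4)); squared distance = 8

Compute all C(6, 2) = 15 pairwise squared distances (x_i − x_j)² + (y_i − y_j)². The minimum is 8, attained by the pair ((7, -6), (5, -4)).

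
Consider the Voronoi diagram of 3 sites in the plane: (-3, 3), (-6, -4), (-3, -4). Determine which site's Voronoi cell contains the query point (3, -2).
Nearest site = (-3, -4)

The Voronoi cell of site s contains exactly those query points closer to s than to any other site. Compute squared distances from q = (3, -2) to each site:
  (-3 − 3)² + (-4 − -2)² = 40
  (-3 − 3)² + (3 − -2)² = 61
  (-6 − 3)² + (-4 − -2)² = 85
Minimum is attained by (-3, -4), so q lies in its Voronoi cell.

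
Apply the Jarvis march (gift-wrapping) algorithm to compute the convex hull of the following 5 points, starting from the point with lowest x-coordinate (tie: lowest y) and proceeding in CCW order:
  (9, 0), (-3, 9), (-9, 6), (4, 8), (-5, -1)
Hull (CCW) = [(-9, 6), (-5, -1), (9, 0), (4, 8), (-3, 9)]

Jarvis march: at each step, from the current hull vertex p, select the next vertex q as the point such that every other point lies strictly to the left of (or on) the directed line p → q. (Equivalently: for every other point r, the cross product (q − p) × (r − p) ≥ 0.)
Starting point (lowest x, tie lowest y): (-9, 6). Wrap until returning to start. Resulting hull: (-9, 6), (-5, -1), (9, 0), (4, 8), (-3, 9).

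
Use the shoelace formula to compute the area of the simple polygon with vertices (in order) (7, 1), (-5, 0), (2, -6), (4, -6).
Area = 93/2

Shoelace formula: Area = (1/2) |Σ_i (x_i · y_{i+1} − x_{i+1} · y_i)| (indices mod n). Compute each cross term:
  (7)(0) − (-5)(1) = 5
  (-5)(-6) − (2)(0) = 30
  (2)(-6) − (4)(-6) = 12
  (4)(1) − (7)(-6) = 46
Sum = 93, so (signed) Area = 93/2 = 93/2, |Area| = 93/2.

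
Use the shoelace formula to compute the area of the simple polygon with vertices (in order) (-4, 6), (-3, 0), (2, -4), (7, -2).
Area = 44

Shoelace formula: Area = (1/2) |Σ_i (x_i · y_{i+1} − x_{i+1} · y_i)| (indices mod n). Compute each cross term:
  (-4)(0) − (-3)(6) = 18
  (-3)(-4) − (2)(0) = 12
  (2)(-2) − (7)(-4) = 24
  (7)(6) − (-4)(-2) = 34
Sum = 88, so (signed) Area = 88/2 = 44, |Area| = 44.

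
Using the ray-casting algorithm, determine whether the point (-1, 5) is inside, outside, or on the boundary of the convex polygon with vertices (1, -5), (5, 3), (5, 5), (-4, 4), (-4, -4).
The point (-1, 5) lies strictly outside the polygon

Cast a horizontal ray to the right from the query point and count how many polygon edges it crosses (each edge strictly once or zero times, handled with the usual half-open convention). 
Parity of crossings → even ⇒ outside.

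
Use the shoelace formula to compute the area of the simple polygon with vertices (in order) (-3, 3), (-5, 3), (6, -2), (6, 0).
Area = 14

Shoelace formula: Area = (1/2) |Σ_i (x_i · y_{i+1} − x_{i+1} · y_i)| (indices mod n). Compute each cross term:
  (-3)(3) − (-5)(3) = 6
  (-5)(-2) − (6)(3) = -8
  (6)(0) − (6)(-2) = 12
  (6)(3) − (-3)(0) = 18
Sum = 28, so (signed) Area = 28/2 = 14, |Area| = 14.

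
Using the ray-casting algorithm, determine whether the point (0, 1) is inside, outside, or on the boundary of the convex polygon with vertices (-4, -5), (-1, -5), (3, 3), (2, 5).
The point (0, 1) lies strictly inside the polygon

Cast a horizontal ray to the right from the query point and count how many polygon edges it crosses (each edge strictly once or zero times, handled with the usual half-open convention). 
Parity of crossings → odd ⇒ inside.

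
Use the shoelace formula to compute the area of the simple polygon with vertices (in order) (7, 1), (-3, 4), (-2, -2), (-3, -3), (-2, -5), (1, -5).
Area = 105/2

Shoelace formula: Area = (1/2) |Σ_i (x_i · y_{i+1} − x_{i+1} · y_i)| (indices mod n). Compute each cross term:
  (7)(4) − (-3)(1) = 31
  (-3)(-2) − (-2)(4) = 14
  (-2)(-3) − (-3)(-2) = 0
  (-3)(-5) − (-2)(-3) = 9
  (-2)(-5) − (1)(-5) = 15
  (1)(1) − (7)(-5) = 36
Sum = 105, so (signed) Area = 105/2 = 105/2, |Area| = 105/2.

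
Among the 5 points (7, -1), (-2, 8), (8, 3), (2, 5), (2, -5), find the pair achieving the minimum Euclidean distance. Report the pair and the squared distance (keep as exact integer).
Pair = ((7, -1), (8, 3)); squared distance = 17

Compute all C(5, 2) = 10 pairwise squared distances (x_i − x_j)² + (y_i − y_j)². The minimum is 17, attained by the pair ((7, -1), (8, 3)).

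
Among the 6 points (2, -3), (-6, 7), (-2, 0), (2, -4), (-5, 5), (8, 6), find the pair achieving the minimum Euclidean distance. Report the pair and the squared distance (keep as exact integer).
Pair = ((2, -3), (2, -4)); squared distance = 1

Compute all C(6, 2) = 15 pairwise squared distances (x_i − x_j)² + (y_i − y_j)². The minimum is 1, attained by the pair ((2, -3), (2, -4)).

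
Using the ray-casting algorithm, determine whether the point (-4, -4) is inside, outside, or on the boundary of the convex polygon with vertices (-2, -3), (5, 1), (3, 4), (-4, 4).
The point (-4, -4) lies strictly outside the polygon

Cast a horizontal ray to the right from the query point and count how many polygon edges it crosses (each edge strictly once or zero times, handled with the usual half-open convention). 
Parity of crossings → even ⇒ outside.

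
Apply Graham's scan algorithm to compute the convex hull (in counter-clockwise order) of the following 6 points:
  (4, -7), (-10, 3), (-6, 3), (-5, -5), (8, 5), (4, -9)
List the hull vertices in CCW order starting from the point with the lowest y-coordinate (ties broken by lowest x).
Hull (CCW) = [(4, -9), (8, 5), (-10, 3), (-5, -5)]

Graham scan procedure:
  1. Find the pivot p₀ = point with lowest y (tie → lowest x): (4, -9).
  2. Sort the remaining points by polar angle around p₀.
  3. Walk through sorted points, maintaining a stack; pop the top while the last three entries make a non-left turn (cross product ≤ 0).
  4. Final stack is the convex hull in CCW order: (4, -9), (8, 5), (-10, 3), (-5, -5).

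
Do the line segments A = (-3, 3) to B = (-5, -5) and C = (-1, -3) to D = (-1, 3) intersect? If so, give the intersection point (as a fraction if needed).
No (intersection of containing lines falls outside at least one segment)

Parametrize and solve: t = -1, s = 7/3. At least one of these is outside [0, 1], so the segments do not intersect.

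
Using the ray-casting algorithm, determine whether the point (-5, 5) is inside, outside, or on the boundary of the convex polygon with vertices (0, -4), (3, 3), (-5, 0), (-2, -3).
The point (-5, 5) lies strictly outside the polygon

Cast a horizontal ray to the right from the query point and count how many polygon edges it crosses (each edge strictly once or zero times, handled with the usual half-open convention). 
Parity of crossings → even ⇒ outside.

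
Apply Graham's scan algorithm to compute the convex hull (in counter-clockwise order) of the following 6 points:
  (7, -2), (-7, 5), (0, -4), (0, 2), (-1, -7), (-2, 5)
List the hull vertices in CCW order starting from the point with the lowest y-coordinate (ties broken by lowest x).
Hull (CCW) = [(-1, -7), (7, -2), (-2, 5), (-7, 5)]

Graham scan procedure:
  1. Find the pivot p₀ = point with lowest y (tie → lowest x): (-1, -7).
  2. Sort the remaining points by polar angle around p₀.
  3. Walk through sorted points, maintaining a stack; pop the top while the last three entries make a non-left turn (cross product ≤ 0).
  4. Final stack is the convex hull in CCW order: (-1, -7), (7, -2), (-2, 5), (-7, 5).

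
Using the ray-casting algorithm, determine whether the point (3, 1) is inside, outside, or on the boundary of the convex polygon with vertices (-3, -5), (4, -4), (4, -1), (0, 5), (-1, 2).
The point (3, 1) lies strictly outside the polygon

Cast a horizontal ray to the right from the query point and count how many polygon edges it crosses (each edge strictly once or zero times, handled with the usual half-open convention). 
Parity of crossings → even ⇒ outside.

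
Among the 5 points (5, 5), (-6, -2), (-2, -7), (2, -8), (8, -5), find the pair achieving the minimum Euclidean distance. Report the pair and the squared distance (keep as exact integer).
Pair = ((-2, -7), (2, -8)); squared distance = 17

Compute all C(5, 2) = 10 pairwise squared distances (x_i − x_j)² + (y_i − y_j)². The minimum is 17, attained by the pair ((-2, -7), (2, -8)).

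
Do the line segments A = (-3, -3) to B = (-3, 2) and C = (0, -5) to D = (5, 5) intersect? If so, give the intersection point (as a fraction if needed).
No (intersection of containing lines falls outside at least one segment)

Parametrize and solve: t = -8/5, s = -3/5. At least one of these is outside [0, 1], so the segments do not intersect.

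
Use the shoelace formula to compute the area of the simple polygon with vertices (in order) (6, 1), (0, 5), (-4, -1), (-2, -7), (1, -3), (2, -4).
Area = 117/2

Shoelace formula: Area = (1/2) |Σ_i (x_i · y_{i+1} − x_{i+1} · y_i)| (indices mod n). Compute each cross term:
  (6)(5) − (0)(1) = 30
  (0)(-1) − (-4)(5) = 20
  (-4)(-7) − (-2)(-1) = 26
  (-2)(-3) − (1)(-7) = 13
  (1)(-4) − (2)(-3) = 2
  (2)(1) − (6)(-4) = 26
Sum = 117, so (signed) Area = 117/2 = 117/2, |Area| = 117/2.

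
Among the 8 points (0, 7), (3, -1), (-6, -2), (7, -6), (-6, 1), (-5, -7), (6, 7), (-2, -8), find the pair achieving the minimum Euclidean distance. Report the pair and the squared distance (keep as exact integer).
Pair = ((-6, -2), (-6, 1)); squared distance = 9

Compute all C(8, 2) = 28 pairwise squared distances (x_i − x_j)² + (y_i − y_j)². The minimum is 9, attained by the pair ((-6, -2), (-6, 1)).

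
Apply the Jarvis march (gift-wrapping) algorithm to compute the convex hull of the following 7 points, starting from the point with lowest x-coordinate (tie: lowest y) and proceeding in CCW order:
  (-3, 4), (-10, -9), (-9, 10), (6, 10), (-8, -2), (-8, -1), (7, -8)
Hull (CCW) = [(-10, -9), (7, -8), (6, 10), (-9, 10)]

Jarvis march: at each step, from the current hull vertex p, select the next vertex q as the point such that every other point lies strictly to the left of (or on) the directed line p → q. (Equivalently: for every other point r, the cross product (q − p) × (r − p) ≥ 0.)
Starting point (lowest x, tie lowest y): (-10, -9). Wrap until returning to start. Resulting hull: (-10, -9), (7, -8), (6, 10), (-9, 10).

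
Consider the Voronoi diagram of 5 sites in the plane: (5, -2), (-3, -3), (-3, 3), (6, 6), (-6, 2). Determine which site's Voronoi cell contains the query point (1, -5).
Nearest site = (-3, -3)

The Voronoi cell of site s contains exactly those query points closer to s than to any other site. Compute squared distances from q = (1, -5) to each site:
  (-3 − 1)² + (-3 − -5)² = 20
  (5 − 1)² + (-2 − -5)² = 25
  (-3 − 1)² + (3 − -5)² = 80
  (-6 − 1)² + (2 − -5)² = 98
  (6 − 1)² + (6 − -5)² = 146
Minimum is attained by (-3, -3), so q lies in its Voronoi cell.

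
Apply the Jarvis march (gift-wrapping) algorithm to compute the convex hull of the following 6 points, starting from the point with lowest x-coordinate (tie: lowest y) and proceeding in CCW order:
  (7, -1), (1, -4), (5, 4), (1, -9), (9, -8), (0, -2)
Hull (CCW) = [(0, -2), (1, -9), (9, -8), (7, -1), (5, 4)]

Jarvis march: at each step, from the current hull vertex p, select the next vertex q as the point such that every other point lies strictly to the left of (or on) the directed line p → q. (Equivalently: for every other point r, the cross product (q − p) × (r − p) ≥ 0.)
Starting point (lowest x, tie lowest y): (0, -2). Wrap until returning to start. Resulting hull: (0, -2), (1, -9), (9, -8), (7, -1), (5, 4).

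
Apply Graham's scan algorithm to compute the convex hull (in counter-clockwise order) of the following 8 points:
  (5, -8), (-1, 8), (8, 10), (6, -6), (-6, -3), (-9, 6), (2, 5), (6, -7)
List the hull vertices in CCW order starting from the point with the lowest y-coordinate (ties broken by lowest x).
Hull (CCW) = [(5, -8), (6, -7), (8, 10), (-1, 8), (-9, 6), (-6, -3)]

Graham scan procedure:
  1. Find the pivot p₀ = point with lowest y (tie → lowest x): (5, -8).
  2. Sort the remaining points by polar angle around p₀.
  3. Walk through sorted points, maintaining a stack; pop the top while the last three entries make a non-left turn (cross product ≤ 0).
  4. Final stack is the convex hull in CCW order: (5, -8), (6, -7), (8, 10), (-1, 8), (-9, 6), (-6, -3).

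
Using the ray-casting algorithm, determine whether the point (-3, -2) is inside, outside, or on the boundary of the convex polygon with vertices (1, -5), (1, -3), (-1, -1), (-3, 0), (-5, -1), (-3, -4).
The point (-3, -2) lies strictly inside the polygon

Cast a horizontal ray to the right from the query point and count how many polygon edges it crosses (each edge strictly once or zero times, handled with the usual half-open convention). 
Parity of crossings → odd ⇒ inside.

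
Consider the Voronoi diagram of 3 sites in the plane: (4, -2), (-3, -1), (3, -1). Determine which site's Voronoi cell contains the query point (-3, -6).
Nearest site = (-3, -1)

The Voronoi cell of site s contains exactly those query points closer to s than to any other site. Compute squared distances from q = (-3, -6) to each site:
  (-3 − -3)² + (-1 − -6)² = 25
  (3 − -3)² + (-1 − -6)² = 61
  (4 − -3)² + (-2 − -6)² = 65
Minimum is attained by (-3, -1), so q lies in its Voronoi cell.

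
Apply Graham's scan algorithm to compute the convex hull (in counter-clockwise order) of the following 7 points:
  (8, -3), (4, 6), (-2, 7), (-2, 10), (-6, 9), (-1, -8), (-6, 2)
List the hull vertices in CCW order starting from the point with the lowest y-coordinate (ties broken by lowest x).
Hull (CCW) = [(-1, -8), (8, -3), (4, 6), (-2, 10), (-6, 9), (-6, 2)]

Graham scan procedure:
  1. Find the pivot p₀ = point with lowest y (tie → lowest x): (-1, -8).
  2. Sort the remaining points by polar angle around p₀.
  3. Walk through sorted points, maintaining a stack; pop the top while the last three entries make a non-left turn (cross product ≤ 0).
  4. Final stack is the convex hull in CCW order: (-1, -8), (8, -3), (4, 6), (-2, 10), (-6, 9), (-6, 2).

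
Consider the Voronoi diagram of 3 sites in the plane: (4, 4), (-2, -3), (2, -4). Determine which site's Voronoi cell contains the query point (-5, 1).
Nearest site = (-2, -3)

The Voronoi cell of site s contains exactly those query points closer to s than to any other site. Compute squared distances from q = (-5, 1) to each site:
  (-2 − -5)² + (-3 − 1)² = 25
  (2 − -5)² + (-4 − 1)² = 74
  (4 − -5)² + (4 − 1)² = 90
Minimum is attained by (-2, -3), so q lies in its Voronoi cell.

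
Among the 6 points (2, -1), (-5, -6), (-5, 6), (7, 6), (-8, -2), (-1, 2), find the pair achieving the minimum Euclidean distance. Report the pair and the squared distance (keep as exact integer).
Pair = ((2, -1), (-1, 2)); squared distance = 18

Compute all C(6, 2) = 15 pairwise squared distances (x_i − x_j)² + (y_i − y_j)². The minimum is 18, attained by the pair ((2, -1), (-1, 2)).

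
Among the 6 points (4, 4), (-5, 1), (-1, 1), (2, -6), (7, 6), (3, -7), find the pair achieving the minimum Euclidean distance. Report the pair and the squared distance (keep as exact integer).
Pair = ((2, -6), (3, -7)); squared distance = 2

Compute all C(6, 2) = 15 pairwise squared distances (x_i − x_j)² + (y_i − y_j)². The minimum is 2, attained by the pair ((2, -6), (3, -7)).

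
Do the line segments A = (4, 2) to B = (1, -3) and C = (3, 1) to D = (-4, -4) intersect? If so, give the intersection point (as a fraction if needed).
No (intersection of containing lines falls outside at least one segment)

Parametrize and solve: t = 1/10, s = -1/10. At least one of these is outside [0, 1], so the segments do not intersect.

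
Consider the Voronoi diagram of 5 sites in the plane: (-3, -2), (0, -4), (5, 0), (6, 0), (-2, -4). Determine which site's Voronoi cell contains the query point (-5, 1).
Nearest site = (-3, -2)

The Voronoi cell of site s contains exactly those query points closer to s than to any other site. Compute squared distances from q = (-5, 1) to each site:
  (-3 − -5)² + (-2 − 1)² = 13
  (-2 − -5)² + (-4 − 1)² = 34
  (0 − -5)² + (-4 − 1)² = 50
  (5 − -5)² + (0 − 1)² = 101
  (6 − -5)² + (0 − 1)² = 122
Minimum is attained by (-3, -2), so q lies in its Voronoi cell.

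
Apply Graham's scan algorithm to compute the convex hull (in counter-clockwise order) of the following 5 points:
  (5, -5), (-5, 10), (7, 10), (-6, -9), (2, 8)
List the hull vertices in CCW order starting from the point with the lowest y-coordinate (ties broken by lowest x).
Hull (CCW) = [(-6, -9), (5, -5), (7, 10), (-5, 10)]

Graham scan procedure:
  1. Find the pivot p₀ = point with lowest y (tie → lowest x): (-6, -9).
  2. Sort the remaining points by polar angle around p₀.
  3. Walk through sorted points, maintaining a stack; pop the top while the last three entries make a non-left turn (cross product ≤ 0).
  4. Final stack is the convex hull in CCW order: (-6, -9), (5, -5), (7, 10), (-5, 10).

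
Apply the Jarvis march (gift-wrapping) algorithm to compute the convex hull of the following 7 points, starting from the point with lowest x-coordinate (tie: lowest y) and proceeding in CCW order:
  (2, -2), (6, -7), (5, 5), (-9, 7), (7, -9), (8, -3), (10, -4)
Hull (CCW) = [(-9, 7), (7, -9), (10, -4), (5, 5)]

Jarvis march: at each step, from the current hull vertex p, select the next vertex q as the point such that every other point lies strictly to the left of (or on) the directed line p → q. (Equivalently: for every other point r, the cross product (q − p) × (r − p) ≥ 0.)
Starting point (lowest x, tie lowest y): (-9, 7). Wrap until returning to start. Resulting hull: (-9, 7), (7, -9), (10, -4), (5, 5).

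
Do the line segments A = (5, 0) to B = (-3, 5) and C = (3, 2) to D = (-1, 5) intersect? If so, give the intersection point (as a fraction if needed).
No (intersection of containing lines falls outside at least one segment)

Parametrize and solve: t = -1/2, s = -3/2. At least one of these is outside [0, 1], so the segments do not intersect.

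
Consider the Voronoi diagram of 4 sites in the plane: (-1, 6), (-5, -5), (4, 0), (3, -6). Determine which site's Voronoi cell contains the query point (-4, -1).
Nearest site = (-5, -5)

The Voronoi cell of site s contains exactly those query points closer to s than to any other site. Compute squared distances from q = (-4, -1) to each site:
  (-5 − -4)² + (-5 − -1)² = 17
  (-1 − -4)² + (6 − -1)² = 58
  (4 − -4)² + (0 − -1)² = 65
  (3 − -4)² + (-6 − -1)² = 74
Minimum is attained by (-5, -5), so q lies in its Voronoi cell.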